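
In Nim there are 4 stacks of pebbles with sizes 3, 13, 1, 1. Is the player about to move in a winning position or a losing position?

Winning position

Nim-sum: 3 ⊕ 13 ⊕ 1 ⊕ 1 = 14.
The nim-sum is 14 ≠ 0, so this is an N-position: the player to move can win.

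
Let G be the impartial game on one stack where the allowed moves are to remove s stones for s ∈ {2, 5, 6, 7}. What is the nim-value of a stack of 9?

Build the Grundy sequence with g(k) = mex{g(k−s) : s ∈ {2, 5, 6, 7}, s ≤ k}:
g(0) = mex{} = 0
g(1) = mex{} = 0
g(2) = mex{0} = 1
g(3) = mex{0} = 1
g(4) = mex{1} = 0
g(5) = mex{0,1} = 2
g(6) = mex{0} = 1
g(7) = mex{0,1,2} = 3
g(8) = mex{0,1} = 2
g(9) = mex{0,1,3} = 2
So g(9) = 2.

2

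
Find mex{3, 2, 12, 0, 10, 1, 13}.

The values 0, 1, 2, 3 are all present; 4 is the first non-negative integer missing from the set.

4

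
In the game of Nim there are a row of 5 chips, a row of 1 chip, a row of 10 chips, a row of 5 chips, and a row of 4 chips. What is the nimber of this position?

15

Nim-sum: 5 XOR 1 XOR 10 XOR 5 XOR 4 = 15.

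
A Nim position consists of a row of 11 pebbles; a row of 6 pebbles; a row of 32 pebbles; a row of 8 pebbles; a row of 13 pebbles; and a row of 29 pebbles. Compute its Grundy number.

53

Nim-sum: 11 ⊕ 6 ⊕ 32 ⊕ 8 ⊕ 13 ⊕ 29 = 53.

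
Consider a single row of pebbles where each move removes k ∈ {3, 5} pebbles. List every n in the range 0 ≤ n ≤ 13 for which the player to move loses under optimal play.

Compute g(0), g(1), … for moves {3, 5}:
k:     0  1  2  3  4  5  6  7  8  9 10 11 12 13
g(k):  0  0  0  1  1  1  2  2  0  0  0  1  1  1
The P-positions (g = 0) in 0..13 are 0, 1, 2, 8, 9, 10.

0, 1, 2, 8, 9, 10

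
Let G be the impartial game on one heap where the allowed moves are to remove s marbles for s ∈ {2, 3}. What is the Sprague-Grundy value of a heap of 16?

Compute g(0), g(1), … for moves {2, 3}:
k:     0  1  2  3  4  5  6  7  8  9 10 11 12 13 14 15 16
g(k):  0  0  1  1  2  0  0  1  1  2  0  0  1  1  2  0  0
So g(16) = 0.

0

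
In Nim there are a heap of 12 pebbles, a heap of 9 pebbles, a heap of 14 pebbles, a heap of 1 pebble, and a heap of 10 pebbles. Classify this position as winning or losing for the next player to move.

Compute the nim-sum pairwise:
12 ⊕ 9 = 5
5 ⊕ 14 = 11
11 ⊕ 1 = 10
10 ⊕ 10 = 0
The nim-sum is 0, so this is a P-position: the player to move is in a losing position under optimal play.

Losing position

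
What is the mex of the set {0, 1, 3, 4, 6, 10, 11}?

The values 0, 1 are all present; 2 is the first non-negative integer missing from the set.

2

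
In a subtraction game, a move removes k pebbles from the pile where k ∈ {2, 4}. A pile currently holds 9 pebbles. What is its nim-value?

1

Build the Grundy sequence with g(k) = mex{g(k−s) : s ∈ {2, 4}, s ≤ k}:
g(0) = mex{} = 0
g(1) = mex{} = 0
g(2) = mex{0} = 1
g(3) = mex{0} = 1
g(4) = mex{0,1} = 2
g(5) = mex{0,1} = 2
g(6) = mex{1,2} = 0
g(7) = mex{1,2} = 0
g(8) = mex{0,2} = 1
g(9) = mex{0,2} = 1
So g(9) = 1.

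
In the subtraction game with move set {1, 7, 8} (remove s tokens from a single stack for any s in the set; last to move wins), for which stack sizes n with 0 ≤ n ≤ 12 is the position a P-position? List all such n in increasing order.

0, 2, 4, 6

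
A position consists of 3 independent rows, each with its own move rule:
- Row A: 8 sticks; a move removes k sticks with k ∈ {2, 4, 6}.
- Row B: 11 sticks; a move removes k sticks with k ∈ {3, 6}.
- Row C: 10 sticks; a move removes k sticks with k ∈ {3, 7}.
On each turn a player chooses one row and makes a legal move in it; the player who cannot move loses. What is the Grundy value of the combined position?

0

Grundy values for row A (subtraction set {2, 4, 6}):
k:     0  1  2  3  4  5  6  7  8
g(k):  0  0  1  1  2  2  3  3  0
So g(8) = 0.
For row B, compute g(0), g(1), … with moves {3, 6}:
g(0) = mex{} = 0
g(1) = mex{} = 0
g(2) = mex{} = 0
g(3) = mex{0} = 1
g(4) = mex{0} = 1
g(5) = mex{0} = 1
g(6) = mex{0,1} = 2
g(7) = mex{0,1} = 2
g(8) = mex{0,1} = 2
g(9) = mex{1,2} = 0
g(10) = mex{1,2} = 0
g(11) = mex{1,2} = 0
So g(11) = 0.
For row C, compute g(0), g(1), … with moves {3, 7}:
k:     0  1  2  3  4  5  6  7  8  9 10
g(k):  0  0  0  1  1  1  0  2  2  1  0
So g(10) = 0.
The value of a disjunctive sum is the nim-sum of the parts.
Combined value = 0 ⊕ 0 ⊕ 0 = 0.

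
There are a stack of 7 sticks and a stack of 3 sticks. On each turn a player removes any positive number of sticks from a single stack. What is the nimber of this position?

4

Nim-sum: 7 ^ 3 = 4.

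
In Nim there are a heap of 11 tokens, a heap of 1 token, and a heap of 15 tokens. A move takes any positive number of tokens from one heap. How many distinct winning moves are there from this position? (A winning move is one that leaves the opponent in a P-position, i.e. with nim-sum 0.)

Compute the nim-sum pairwise:
11 ^ 1 = 10
10 ^ 15 = 5
The overall nim-sum is X = 5. A heap of size p has a winning move iff p XOR X < p (reduce it to p XOR X).
  11: 11 XOR 5 = 14 ≥ 11 — no move.
  1: 1 XOR 5 = 4 ≥ 1 — no move.
  15: 15 XOR 5 = 10 < 15 — winning move (to 10).
That gives 1 winning move.

1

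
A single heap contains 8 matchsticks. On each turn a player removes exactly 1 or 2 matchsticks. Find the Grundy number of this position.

2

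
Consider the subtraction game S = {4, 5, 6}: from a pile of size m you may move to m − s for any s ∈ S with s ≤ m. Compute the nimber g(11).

0

Compute g(0), g(1), … for moves {4, 5, 6}:
k:     0  1  2  3  4  5  6  7  8  9 10 11
g(k):  0  0  0  0  1  1  1  1  2  2  0  0
So g(11) = 0.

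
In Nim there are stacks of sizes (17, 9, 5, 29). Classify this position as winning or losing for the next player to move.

Compute the nim-sum pairwise:
17 ^ 9 = 24
24 ^ 5 = 29
29 ^ 29 = 0
The nim-sum is 0, so this is a P-position: the player to move is in a losing position under optimal play.

Losing position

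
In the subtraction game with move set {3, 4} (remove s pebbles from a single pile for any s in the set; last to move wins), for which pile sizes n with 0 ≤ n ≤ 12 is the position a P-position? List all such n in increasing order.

0, 1, 2, 7, 8, 9

Build the Grundy sequence with g(k) = mex{g(k−s) : s ∈ {3, 4}, s ≤ k}:
g(0) = mex{} = 0
g(1) = mex{} = 0
g(2) = mex{} = 0
g(3) = mex{0} = 1
g(4) = mex{0} = 1
g(5) = mex{0} = 1
g(6) = mex{0,1} = 2
g(7) = mex{1} = 0
g(8) = mex{1} = 0
g(9) = mex{1,2} = 0
g(10) = mex{0,2} = 1
g(11) = mex{0} = 1
g(12) = mex{0} = 1
The P-positions (g = 0) in 0..12 are 0, 1, 2, 7, 8, 9.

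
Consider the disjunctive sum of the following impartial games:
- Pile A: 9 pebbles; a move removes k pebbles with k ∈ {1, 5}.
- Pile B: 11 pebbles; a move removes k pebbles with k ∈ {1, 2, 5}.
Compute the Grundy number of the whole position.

3

Build the Grundy sequence for pile A with g(k) = mex{g(k−s) : s ∈ {1, 5}, s ≤ k}:
g(0) = mex{} = 0
g(1) = mex{0} = 1
g(2) = mex{1} = 0
g(3) = mex{0} = 1
g(4) = mex{1} = 0
g(5) = mex{0} = 1
g(6) = mex{1} = 0
g(7) = mex{0} = 1
g(8) = mex{1} = 0
g(9) = mex{0} = 1
So g(9) = 1.
Build the Grundy sequence for pile B with g(k) = mex{g(k−s) : s ∈ {1, 2, 5}, s ≤ k}:
g(0) = mex{} = 0
g(1) = mex{0} = 1
g(2) = mex{0,1} = 2
g(3) = mex{1,2} = 0
g(4) = mex{0,2} = 1
g(5) = mex{0,1} = 2
g(6) = mex{1,2} = 0
g(7) = mex{0,2} = 1
g(8) = mex{0,1} = 2
g(9) = mex{1,2} = 0
g(10) = mex{0,2} = 1
g(11) = mex{0,1} = 2
So g(11) = 2.
The value of a disjunctive sum is the nim-sum of the parts.
Combined value = 1 XOR 2 = 3.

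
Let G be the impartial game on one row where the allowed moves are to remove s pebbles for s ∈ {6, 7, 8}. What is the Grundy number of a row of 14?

Grundy values for subtraction set {6, 7, 8}:
g(0) = mex{} = 0
g(1) = mex{} = 0
g(2) = mex{} = 0
g(3) = mex{} = 0
g(4) = mex{} = 0
g(5) = mex{} = 0
g(6) = mex{0} = 1
g(7) = mex{0} = 1
g(8) = mex{0} = 1
g(9) = mex{0} = 1
g(10) = mex{0} = 1
g(11) = mex{0} = 1
g(12) = mex{0,1} = 2
g(13) = mex{0,1} = 2
g(14) = mex{1} = 0
So g(14) = 0.

0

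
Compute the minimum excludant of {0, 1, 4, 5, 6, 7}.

2

The values 0, 1 are all present; 2 is the first non-negative integer missing from the set.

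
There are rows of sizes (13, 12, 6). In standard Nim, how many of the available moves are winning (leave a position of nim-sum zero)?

Bitwise XOR of the heap sizes:
  1101  (13)
  1100  (12)
  0110  (6)
  ----
  0111  (7)
The overall nim-sum is X = 7. A row of size p has a winning move iff p XOR X < p (reduce it to p XOR X).
  13: 13 XOR 7 = 10 < 13 — winning move (to 10).
  12: 12 XOR 7 = 11 < 12 — winning move (to 11).
  6: 6 XOR 7 = 1 < 6 — winning move (to 1).
That gives 3 winning moves.

3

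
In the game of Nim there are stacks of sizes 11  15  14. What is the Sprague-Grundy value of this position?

In binary:
  1011  (11)
  1111  (15)
  1110  (14)
  ----
  1010  (10)

10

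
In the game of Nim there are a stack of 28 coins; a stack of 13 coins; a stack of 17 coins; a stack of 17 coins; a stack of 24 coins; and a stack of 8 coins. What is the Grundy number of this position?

1

Nim-sum: 28 XOR 13 XOR 17 XOR 17 XOR 24 XOR 8 = 1.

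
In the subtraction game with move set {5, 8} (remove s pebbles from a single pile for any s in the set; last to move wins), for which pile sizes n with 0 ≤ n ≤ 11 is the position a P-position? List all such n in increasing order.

Compute g(0), g(1), … for moves {5, 8}:
g(0) = mex{} = 0
g(1) = mex{} = 0
g(2) = mex{} = 0
g(3) = mex{} = 0
g(4) = mex{} = 0
g(5) = mex{0} = 1
g(6) = mex{0} = 1
g(7) = mex{0} = 1
g(8) = mex{0} = 1
g(9) = mex{0} = 1
g(10) = mex{0,1} = 2
g(11) = mex{0,1} = 2
The P-positions (g = 0) in 0..11 are 0, 1, 2, 3, 4.

0, 1, 2, 3, 4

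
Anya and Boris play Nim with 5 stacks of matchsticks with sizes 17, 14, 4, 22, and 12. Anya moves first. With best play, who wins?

Anya wins

Nim-sum: 17 ⊕ 14 ⊕ 4 ⊕ 22 ⊕ 12 = 1.
The nim-sum is 1 ≠ 0, so this is an N-position: the player to move can win; Anya has a winning move.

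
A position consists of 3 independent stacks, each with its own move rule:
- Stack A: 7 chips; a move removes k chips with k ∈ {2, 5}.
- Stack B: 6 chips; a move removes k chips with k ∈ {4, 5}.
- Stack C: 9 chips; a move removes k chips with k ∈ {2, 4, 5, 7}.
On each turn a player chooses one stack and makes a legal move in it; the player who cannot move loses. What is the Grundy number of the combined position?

Grundy values for stack A (subtraction set {2, 5}):
k:     0  1  2  3  4  5  6  7
g(k):  0  0  1  1  0  2  1  0
So g(7) = 0.
Build the Grundy sequence for stack B with g(k) = mex{g(k−s) : s ∈ {4, 5}, s ≤ k}:
g(0) = mex{} = 0
g(1) = mex{} = 0
g(2) = mex{} = 0
g(3) = mex{} = 0
g(4) = mex{0} = 1
g(5) = mex{0} = 1
g(6) = mex{0} = 1
So g(6) = 1.
For stack C, compute g(0), g(1), … with moves {2, 4, 5, 7}:
k:     0  1  2  3  4  5  6  7  8  9
g(k):  0  0  1  1  2  2  3  3  4  0
So g(9) = 0.
By the Sprague-Grundy theorem, the Grundy value of a sum of independent games is the XOR of the component values.
Combined value = 0 ⊕ 1 ⊕ 0 = 1.

1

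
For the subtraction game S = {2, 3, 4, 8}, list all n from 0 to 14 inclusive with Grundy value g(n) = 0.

0, 1, 6, 7, 12, 13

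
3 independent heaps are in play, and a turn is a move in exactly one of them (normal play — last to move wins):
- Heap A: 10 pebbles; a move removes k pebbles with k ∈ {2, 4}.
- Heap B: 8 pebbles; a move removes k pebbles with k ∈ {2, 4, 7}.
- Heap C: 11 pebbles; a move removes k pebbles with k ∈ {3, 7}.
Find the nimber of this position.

3

Build the Grundy sequence for heap A with g(k) = mex{g(k−s) : s ∈ {2, 4}, s ≤ k}:
g(0) = mex{} = 0
g(1) = mex{} = 0
g(2) = mex{0} = 1
g(3) = mex{0} = 1
g(4) = mex{0,1} = 2
g(5) = mex{0,1} = 2
g(6) = mex{1,2} = 0
g(7) = mex{1,2} = 0
g(8) = mex{0,2} = 1
g(9) = mex{0,2} = 1
g(10) = mex{0,1} = 2
So g(10) = 2.
For heap B, compute g(0), g(1), … with moves {2, 4, 7}:
k:     0  1  2  3  4  5  6  7  8
g(k):  0  0  1  1  2  2  0  3  1
So g(8) = 1.
Build the Grundy sequence for heap C with g(k) = mex{g(k−s) : s ∈ {3, 7}, s ≤ k}:
g(0) = mex{} = 0
g(1) = mex{} = 0
g(2) = mex{} = 0
g(3) = mex{0} = 1
g(4) = mex{0} = 1
g(5) = mex{0} = 1
g(6) = mex{1} = 0
g(7) = mex{0,1} = 2
g(8) = mex{0,1} = 2
g(9) = mex{0} = 1
g(10) = mex{1,2} = 0
g(11) = mex{1,2} = 0
So g(11) = 0.
The value of a disjunctive sum is the nim-sum of the parts.
Combined value = 2 ⊕ 1 ⊕ 0 = 3.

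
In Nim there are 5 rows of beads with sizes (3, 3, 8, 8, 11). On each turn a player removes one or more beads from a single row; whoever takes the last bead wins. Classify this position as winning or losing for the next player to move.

Winning position

Nim-sum: 3 ⊕ 3 ⊕ 8 ⊕ 8 ⊕ 11 = 11.
The nim-sum is 11 ≠ 0, so this is an N-position: the player to move can win.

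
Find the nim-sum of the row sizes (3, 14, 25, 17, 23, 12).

30

Compute the nim-sum pairwise:
3 ^ 14 = 13
13 ^ 25 = 20
20 ^ 17 = 5
5 ^ 23 = 18
18 ^ 12 = 30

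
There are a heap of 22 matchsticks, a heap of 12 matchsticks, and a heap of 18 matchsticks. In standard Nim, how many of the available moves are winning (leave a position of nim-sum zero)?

Compute the nim-sum pairwise:
22 ^ 12 = 26
26 ^ 18 = 8
The overall nim-sum is X = 8. A heap of size p has a winning move iff p XOR X < p (reduce it to p XOR X).
  22: 22 XOR 8 = 30 ≥ 22 — no move.
  12: 12 XOR 8 = 4 < 12 — winning move (to 4).
  18: 18 XOR 8 = 26 ≥ 18 — no move.
That gives 1 winning move.

1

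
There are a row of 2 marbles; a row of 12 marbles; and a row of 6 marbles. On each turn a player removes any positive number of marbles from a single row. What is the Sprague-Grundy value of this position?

Nim-sum: 2 ^ 12 ^ 6 = 8.

8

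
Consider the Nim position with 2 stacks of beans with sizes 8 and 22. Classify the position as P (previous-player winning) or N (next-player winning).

Compute the nim-sum pairwise:
8 XOR 22 = 30
The nim-sum is 30 ≠ 0, so this is an N-position: the player to move can win.

N-position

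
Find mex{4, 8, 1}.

0

0 is not in the set, so the mex is 0.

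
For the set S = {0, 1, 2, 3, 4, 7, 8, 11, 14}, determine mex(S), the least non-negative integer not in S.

5

The values 0, 1, 2, 3, 4 are all present; 5 is the first non-negative integer missing from the set.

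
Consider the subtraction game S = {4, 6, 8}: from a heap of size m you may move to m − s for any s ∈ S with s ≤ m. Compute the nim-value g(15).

Compute g(0), g(1), … for moves {4, 6, 8}:
k:     0  1  2  3  4  5  6  7  8  9 10 11 12 13 14 15
g(k):  0  0  0  0  1  1  1  1  2  2  2  2  0  0  0  0
So g(15) = 0.

0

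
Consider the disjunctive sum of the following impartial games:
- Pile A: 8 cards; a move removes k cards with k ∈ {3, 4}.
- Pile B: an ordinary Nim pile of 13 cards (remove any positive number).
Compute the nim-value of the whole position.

Build the Grundy sequence for pile A with g(k) = mex{g(k−s) : s ∈ {3, 4}, s ≤ k}:
k:     0  1  2  3  4  5  6  7  8
g(k):  0  0  0  1  1  1  2  0  0
So g(8) = 0.
Pile B is a plain Nim pile of size 13, so its Grundy value is 13.
The value of a disjunctive sum is the nim-sum of the parts.
Combined value = 0 ⊕ 13 = 13.

13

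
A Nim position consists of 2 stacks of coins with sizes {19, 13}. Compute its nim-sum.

30

Bitwise XOR of the heap sizes:
  10011  (19)
  01101  (13)
  -----
  11110  (30)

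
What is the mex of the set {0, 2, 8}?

0 is in the set but 1 is not, so the mex is 1.

1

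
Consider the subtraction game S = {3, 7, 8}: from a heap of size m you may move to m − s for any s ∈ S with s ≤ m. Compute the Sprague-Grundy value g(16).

Grundy values for subtraction set {3, 7, 8}:
k:     0  1  2  3  4  5  6  7  8  9 10 11 12 13 14 15 16
g(k):  0  0  0  1  1  1  0  2  2  1  3  0  0  2  1  1  0
So g(16) = 0.

0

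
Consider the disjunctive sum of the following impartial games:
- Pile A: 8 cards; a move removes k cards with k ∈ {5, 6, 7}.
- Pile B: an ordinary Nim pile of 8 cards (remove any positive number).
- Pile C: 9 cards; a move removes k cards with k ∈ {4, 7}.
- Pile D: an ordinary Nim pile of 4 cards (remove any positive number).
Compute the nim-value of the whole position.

15

For pile A, compute g(0), g(1), … with moves {5, 6, 7}:
g(0) = mex{} = 0
g(1) = mex{} = 0
g(2) = mex{} = 0
g(3) = mex{} = 0
g(4) = mex{} = 0
g(5) = mex{0} = 1
g(6) = mex{0} = 1
g(7) = mex{0} = 1
g(8) = mex{0} = 1
So g(8) = 1.
Pile B is a plain Nim pile of size 8, so its Grundy value is 8.
Grundy values for pile C (subtraction set {4, 7}):
g(0) = mex{} = 0
g(1) = mex{} = 0
g(2) = mex{} = 0
g(3) = mex{} = 0
g(4) = mex{0} = 1
g(5) = mex{0} = 1
g(6) = mex{0} = 1
g(7) = mex{0} = 1
g(8) = mex{0,1} = 2
g(9) = mex{0,1} = 2
So g(9) = 2.
Pile D is a plain Nim pile of size 4, so its Grundy value is 4.
The value of a disjunctive sum is the nim-sum of the parts.
Combined value = 1 ⊕ 8 ⊕ 2 ⊕ 4 = 15.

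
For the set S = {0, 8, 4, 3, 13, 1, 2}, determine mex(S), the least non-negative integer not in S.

5

The values 0, 1, 2, 3, 4 are all present; 5 is the first non-negative integer missing from the set.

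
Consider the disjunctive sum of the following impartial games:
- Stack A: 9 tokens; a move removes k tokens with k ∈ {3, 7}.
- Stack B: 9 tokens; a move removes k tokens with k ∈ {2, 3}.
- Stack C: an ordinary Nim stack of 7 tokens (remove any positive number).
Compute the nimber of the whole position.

4

For stack A, compute g(0), g(1), … with moves {3, 7}:
g(0) = mex{} = 0
g(1) = mex{} = 0
g(2) = mex{} = 0
g(3) = mex{0} = 1
g(4) = mex{0} = 1
g(5) = mex{0} = 1
g(6) = mex{1} = 0
g(7) = mex{0,1} = 2
g(8) = mex{0,1} = 2
g(9) = mex{0} = 1
So g(9) = 1.
Build the Grundy sequence for stack B with g(k) = mex{g(k−s) : s ∈ {2, 3}, s ≤ k}:
k:     0  1  2  3  4  5  6  7  8  9
g(k):  0  0  1  1  2  0  0  1  1  2
So g(9) = 2.
Stack C is a plain Nim stack of size 7, so its Grundy value is 7.
The value of a disjunctive sum is the nim-sum of the parts.
Combined value = 1 XOR 2 XOR 7 = 4.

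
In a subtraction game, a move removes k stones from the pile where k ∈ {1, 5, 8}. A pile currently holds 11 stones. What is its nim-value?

Build the Grundy sequence with g(k) = mex{g(k−s) : s ∈ {1, 5, 8}, s ≤ k}:
g(0) = mex{} = 0
g(1) = mex{0} = 1
g(2) = mex{1} = 0
g(3) = mex{0} = 1
g(4) = mex{1} = 0
g(5) = mex{0} = 1
g(6) = mex{1} = 0
g(7) = mex{0} = 1
g(8) = mex{0,1} = 2
g(9) = mex{0,1,2} = 3
g(10) = mex{0,1,3} = 2
g(11) = mex{0,1,2} = 3
So g(11) = 3.

3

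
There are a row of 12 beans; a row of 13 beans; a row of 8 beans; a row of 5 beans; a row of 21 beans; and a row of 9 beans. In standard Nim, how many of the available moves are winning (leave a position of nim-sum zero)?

1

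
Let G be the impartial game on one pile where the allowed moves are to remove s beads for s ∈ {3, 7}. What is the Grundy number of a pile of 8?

2

Grundy values for subtraction set {3, 7}:
g(0) = mex{} = 0
g(1) = mex{} = 0
g(2) = mex{} = 0
g(3) = mex{0} = 1
g(4) = mex{0} = 1
g(5) = mex{0} = 1
g(6) = mex{1} = 0
g(7) = mex{0,1} = 2
g(8) = mex{0,1} = 2
So g(8) = 2.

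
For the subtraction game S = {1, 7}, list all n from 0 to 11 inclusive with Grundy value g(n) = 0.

Compute g(0), g(1), … for moves {1, 7}:
g(0) = mex{} = 0
g(1) = mex{0} = 1
g(2) = mex{1} = 0
g(3) = mex{0} = 1
g(4) = mex{1} = 0
g(5) = mex{0} = 1
g(6) = mex{1} = 0
g(7) = mex{0} = 1
g(8) = mex{1} = 0
g(9) = mex{0} = 1
g(10) = mex{1} = 0
g(11) = mex{0} = 1
The P-positions (g = 0) in 0..11 are 0, 2, 4, 6, 8, 10.

0, 2, 4, 6, 8, 10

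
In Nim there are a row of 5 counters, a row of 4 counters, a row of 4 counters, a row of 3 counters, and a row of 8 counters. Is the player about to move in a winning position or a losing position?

Compute the nim-sum pairwise:
5 XOR 4 = 1
1 XOR 4 = 5
5 XOR 3 = 6
6 XOR 8 = 14
The nim-sum is 14 ≠ 0, so this is an N-position: the player to move can win.

Winning position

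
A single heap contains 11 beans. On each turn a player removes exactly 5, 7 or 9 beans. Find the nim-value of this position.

2

Grundy values for subtraction set {5, 7, 9}:
g(0) = mex{} = 0
g(1) = mex{} = 0
g(2) = mex{} = 0
g(3) = mex{} = 0
g(4) = mex{} = 0
g(5) = mex{0} = 1
g(6) = mex{0} = 1
g(7) = mex{0} = 1
g(8) = mex{0} = 1
g(9) = mex{0} = 1
g(10) = mex{0,1} = 2
g(11) = mex{0,1} = 2
So g(11) = 2.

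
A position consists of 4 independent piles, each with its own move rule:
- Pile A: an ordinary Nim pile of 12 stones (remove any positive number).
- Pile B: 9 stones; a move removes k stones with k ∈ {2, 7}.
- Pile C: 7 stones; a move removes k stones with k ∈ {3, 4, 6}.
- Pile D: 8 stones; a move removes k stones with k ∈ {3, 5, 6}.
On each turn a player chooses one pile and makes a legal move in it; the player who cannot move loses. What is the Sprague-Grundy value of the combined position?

12

Pile A is a plain Nim pile of size 12, so its Grundy value is 12.
For pile B, compute g(0), g(1), … with moves {2, 7}:
k:     0  1  2  3  4  5  6  7  8  9
g(k):  0  0  1  1  0  0  1  1  2  0
So g(9) = 0.
Build the Grundy sequence for pile C with g(k) = mex{g(k−s) : s ∈ {3, 4, 6}, s ≤ k}:
k:     0  1  2  3  4  5  6  7
g(k):  0  0  0  1  1  1  2  2
So g(7) = 2.
Grundy values for pile D (subtraction set {3, 5, 6}):
g(0) = mex{} = 0
g(1) = mex{} = 0
g(2) = mex{} = 0
g(3) = mex{0} = 1
g(4) = mex{0} = 1
g(5) = mex{0} = 1
g(6) = mex{0,1} = 2
g(7) = mex{0,1} = 2
g(8) = mex{0,1} = 2
So g(8) = 2.
The value of a disjunctive sum is the nim-sum of the parts.
Combined value = 12 XOR 0 XOR 2 XOR 2 = 12.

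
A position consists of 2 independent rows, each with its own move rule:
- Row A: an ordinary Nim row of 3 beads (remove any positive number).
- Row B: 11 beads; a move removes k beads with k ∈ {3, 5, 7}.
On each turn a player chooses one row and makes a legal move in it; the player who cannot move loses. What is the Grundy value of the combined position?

Row A is a plain Nim row of size 3, so its Grundy value is 3.
For row B, compute g(0), g(1), … with moves {3, 5, 7}:
k:     0  1  2  3  4  5  6  7  8  9 10 11
g(k):  0  0  0  1  1  1  2  2  2  3  0  0
So g(11) = 0.
The value of a disjunctive sum is the nim-sum of the parts.
Combined value = 3 XOR 0 = 3.

3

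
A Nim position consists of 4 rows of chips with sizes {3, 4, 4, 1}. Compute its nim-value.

Nim-sum: 3 ⊕ 4 ⊕ 4 ⊕ 1 = 2.

2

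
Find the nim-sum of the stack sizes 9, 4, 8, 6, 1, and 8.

Compute the nim-sum pairwise:
9 ⊕ 4 = 13
13 ⊕ 8 = 5
5 ⊕ 6 = 3
3 ⊕ 1 = 2
2 ⊕ 8 = 10

10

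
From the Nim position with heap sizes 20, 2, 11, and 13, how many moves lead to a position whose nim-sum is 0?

1

In binary:
  10100  (20)
  00010  (2)
  01011  (11)
  01101  (13)
  -----
  10000  (16)
The overall nim-sum is X = 16. A heap of size p has a winning move iff p XOR X < p (reduce it to p XOR X).
  20: 20 XOR 16 = 4 < 20 — winning move (to 4).
  2: 2 XOR 16 = 18 ≥ 2 — no move.
  11: 11 XOR 16 = 27 ≥ 11 — no move.
  13: 13 XOR 16 = 29 ≥ 13 — no move.
That gives 1 winning move.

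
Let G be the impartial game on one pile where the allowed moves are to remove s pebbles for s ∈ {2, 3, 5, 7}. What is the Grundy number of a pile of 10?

Compute g(0), g(1), … for moves {2, 3, 5, 7}:
g(0) = mex{} = 0
g(1) = mex{} = 0
g(2) = mex{0} = 1
g(3) = mex{0} = 1
g(4) = mex{0,1} = 2
g(5) = mex{0,1} = 2
g(6) = mex{0,1,2} = 3
g(7) = mex{0,1,2} = 3
g(8) = mex{0,1,2,3} = 4
g(9) = mex{1,2,3} = 0
g(10) = mex{1,2,3,4} = 0
So g(10) = 0.

0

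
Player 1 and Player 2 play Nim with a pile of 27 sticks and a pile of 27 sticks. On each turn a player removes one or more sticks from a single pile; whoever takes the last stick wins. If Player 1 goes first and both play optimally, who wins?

Player 2 wins

Compute the nim-sum pairwise:
27 XOR 27 = 0
The nim-sum is 0, so this is a P-position: the player to move is in a losing position under optimal play; Player 1 is about to move from it and so loses — Player 2 wins.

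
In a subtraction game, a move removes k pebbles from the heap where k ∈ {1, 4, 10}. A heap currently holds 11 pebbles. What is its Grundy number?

2

Grundy values for subtraction set {1, 4, 10}:
k:     0  1  2  3  4  5  6  7  8  9 10 11
g(k):  0  1  0  1  2  0  1  0  1  2  3  2
So g(11) = 2.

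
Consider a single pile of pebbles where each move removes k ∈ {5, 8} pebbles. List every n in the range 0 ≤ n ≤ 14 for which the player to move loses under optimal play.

Build the Grundy sequence with g(k) = mex{g(k−s) : s ∈ {5, 8}, s ≤ k}:
g(0) = mex{} = 0
g(1) = mex{} = 0
g(2) = mex{} = 0
g(3) = mex{} = 0
g(4) = mex{} = 0
g(5) = mex{0} = 1
g(6) = mex{0} = 1
g(7) = mex{0} = 1
g(8) = mex{0} = 1
g(9) = mex{0} = 1
g(10) = mex{0,1} = 2
g(11) = mex{0,1} = 2
g(12) = mex{0,1} = 2
g(13) = mex{1} = 0
g(14) = mex{1} = 0
The P-positions (g = 0) in 0..14 are 0, 1, 2, 3, 4, 13, 14.

0, 1, 2, 3, 4, 13, 14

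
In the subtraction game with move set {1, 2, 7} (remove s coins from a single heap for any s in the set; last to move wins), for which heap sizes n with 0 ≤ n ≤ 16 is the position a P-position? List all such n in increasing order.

0, 3, 6, 9, 12, 15

Build the Grundy sequence with g(k) = mex{g(k−s) : s ∈ {1, 2, 7}, s ≤ k}:
k:     0  1  2  3  4  5  6  7  8  9 10 11 12 13 14 15 16
g(k):  0  1  2  0  1  2  0  1  2  0  1  2  0  1  2  0  1
The P-positions (g = 0) in 0..16 are 0, 3, 6, 9, 12, 15.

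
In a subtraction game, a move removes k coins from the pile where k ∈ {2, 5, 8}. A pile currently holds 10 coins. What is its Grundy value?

0

Compute g(0), g(1), … for moves {2, 5, 8}:
k:     0  1  2  3  4  5  6  7  8  9 10
g(k):  0  0  1  1  0  2  1  0  2  1  0
So g(10) = 0.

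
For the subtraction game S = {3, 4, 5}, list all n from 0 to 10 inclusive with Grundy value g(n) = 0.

0, 1, 2, 8, 9, 10

Build the Grundy sequence with g(k) = mex{g(k−s) : s ∈ {3, 4, 5}, s ≤ k}:
g(0) = mex{} = 0
g(1) = mex{} = 0
g(2) = mex{} = 0
g(3) = mex{0} = 1
g(4) = mex{0} = 1
g(5) = mex{0} = 1
g(6) = mex{0,1} = 2
g(7) = mex{0,1} = 2
g(8) = mex{1} = 0
g(9) = mex{1,2} = 0
g(10) = mex{1,2} = 0
The P-positions (g = 0) in 0..10 are 0, 1, 2, 8, 9, 10.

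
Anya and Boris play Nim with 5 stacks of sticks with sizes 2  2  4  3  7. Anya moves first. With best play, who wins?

Boris wins

Nim-sum: 2 XOR 2 XOR 4 XOR 3 XOR 7 = 0.
The nim-sum is 0, so this is a P-position: the player to move is in a losing position under optimal play; Anya is about to move from it and so loses — Boris wins.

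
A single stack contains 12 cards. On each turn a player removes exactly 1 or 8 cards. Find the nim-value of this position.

Build the Grundy sequence with g(k) = mex{g(k−s) : s ∈ {1, 8}, s ≤ k}:
g(0) = mex{} = 0
g(1) = mex{0} = 1
g(2) = mex{1} = 0
g(3) = mex{0} = 1
g(4) = mex{1} = 0
g(5) = mex{0} = 1
g(6) = mex{1} = 0
g(7) = mex{0} = 1
g(8) = mex{0,1} = 2
g(9) = mex{1,2} = 0
g(10) = mex{0} = 1
g(11) = mex{1} = 0
g(12) = mex{0} = 1
So g(12) = 1.

1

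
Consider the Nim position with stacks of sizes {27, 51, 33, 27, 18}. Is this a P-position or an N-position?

P-position

Compute the nim-sum pairwise:
27 ⊕ 51 = 40
40 ⊕ 33 = 9
9 ⊕ 27 = 18
18 ⊕ 18 = 0
The nim-sum is 0, so this is a P-position: the player to move is in a losing position under optimal play.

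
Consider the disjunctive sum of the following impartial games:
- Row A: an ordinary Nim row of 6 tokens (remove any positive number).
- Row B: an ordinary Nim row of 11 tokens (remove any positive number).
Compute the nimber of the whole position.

13

Row A is a plain Nim row of size 6, so its Grundy value is 6.
Row B is a plain Nim row of size 11, so its Grundy value is 11.
The value of a disjunctive sum is the nim-sum of the parts.
Combined value = 6 XOR 11 = 13.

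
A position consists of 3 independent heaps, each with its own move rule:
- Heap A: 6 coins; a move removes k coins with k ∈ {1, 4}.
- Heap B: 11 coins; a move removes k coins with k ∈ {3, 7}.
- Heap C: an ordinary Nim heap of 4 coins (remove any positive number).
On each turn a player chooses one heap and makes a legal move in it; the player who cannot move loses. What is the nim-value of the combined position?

5

Build the Grundy sequence for heap A with g(k) = mex{g(k−s) : s ∈ {1, 4}, s ≤ k}:
k:     0  1  2  3  4  5  6
g(k):  0  1  0  1  2  0  1
So g(6) = 1.
Grundy values for heap B (subtraction set {3, 7}):
g(0) = mex{} = 0
g(1) = mex{} = 0
g(2) = mex{} = 0
g(3) = mex{0} = 1
g(4) = mex{0} = 1
g(5) = mex{0} = 1
g(6) = mex{1} = 0
g(7) = mex{0,1} = 2
g(8) = mex{0,1} = 2
g(9) = mex{0} = 1
g(10) = mex{1,2} = 0
g(11) = mex{1,2} = 0
So g(11) = 0.
Heap C is a plain Nim heap of size 4, so its Grundy value is 4.
By the Sprague-Grundy theorem, the Grundy value of a sum of independent games is the XOR of the component values.
Combined value = 1 ⊕ 0 ⊕ 4 = 5.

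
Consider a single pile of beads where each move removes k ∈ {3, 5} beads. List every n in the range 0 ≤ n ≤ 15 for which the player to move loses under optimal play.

0, 1, 2, 8, 9, 10

Compute g(0), g(1), … for moves {3, 5}:
k:     0  1  2  3  4  5  6  7  8  9 10 11 12 13 14 15
g(k):  0  0  0  1  1  1  2  2  0  0  0  1  1  1  2  2
The P-positions (g = 0) in 0..15 are 0, 1, 2, 8, 9, 10.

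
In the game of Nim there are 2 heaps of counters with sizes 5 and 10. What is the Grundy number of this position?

15

Compute the nim-sum pairwise:
5 XOR 10 = 15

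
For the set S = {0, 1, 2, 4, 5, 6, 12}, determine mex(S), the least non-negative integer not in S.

3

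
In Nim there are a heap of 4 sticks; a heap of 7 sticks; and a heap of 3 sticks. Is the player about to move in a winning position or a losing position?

Compute the nim-sum pairwise:
4 XOR 7 = 3
3 XOR 3 = 0
The nim-sum is 0, so this is a P-position: the player to move is in a losing position under optimal play.

Losing position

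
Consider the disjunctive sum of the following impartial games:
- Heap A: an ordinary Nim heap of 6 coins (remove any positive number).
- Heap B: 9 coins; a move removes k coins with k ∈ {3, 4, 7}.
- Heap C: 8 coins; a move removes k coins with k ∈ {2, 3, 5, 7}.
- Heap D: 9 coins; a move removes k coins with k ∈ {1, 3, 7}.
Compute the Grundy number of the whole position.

Heap A is a plain Nim heap of size 6, so its Grundy value is 6.
For heap B, compute g(0), g(1), … with moves {3, 4, 7}:
g(0) = mex{} = 0
g(1) = mex{} = 0
g(2) = mex{} = 0
g(3) = mex{0} = 1
g(4) = mex{0} = 1
g(5) = mex{0} = 1
g(6) = mex{0,1} = 2
g(7) = mex{0,1} = 2
g(8) = mex{0,1} = 2
g(9) = mex{0,1,2} = 3
So g(9) = 3.
Build the Grundy sequence for heap C with g(k) = mex{g(k−s) : s ∈ {2, 3, 5, 7}, s ≤ k}:
g(0) = mex{} = 0
g(1) = mex{} = 0
g(2) = mex{0} = 1
g(3) = mex{0} = 1
g(4) = mex{0,1} = 2
g(5) = mex{0,1} = 2
g(6) = mex{0,1,2} = 3
g(7) = mex{0,1,2} = 3
g(8) = mex{0,1,2,3} = 4
So g(8) = 4.
Build the Grundy sequence for heap D with g(k) = mex{g(k−s) : s ∈ {1, 3, 7}, s ≤ k}:
g(0) = mex{} = 0
g(1) = mex{0} = 1
g(2) = mex{1} = 0
g(3) = mex{0} = 1
g(4) = mex{1} = 0
g(5) = mex{0} = 1
g(6) = mex{1} = 0
g(7) = mex{0} = 1
g(8) = mex{1} = 0
g(9) = mex{0} = 1
So g(9) = 1.
The value of a disjunctive sum is the nim-sum of the parts.
Combined value = 6 XOR 3 XOR 4 XOR 1 = 0.

0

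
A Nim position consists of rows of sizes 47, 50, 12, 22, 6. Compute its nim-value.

1

In binary:
  101111  (47)
  110010  (50)
  001100  (12)
  010110  (22)
  000110  (6)
  ------
  000001  (1)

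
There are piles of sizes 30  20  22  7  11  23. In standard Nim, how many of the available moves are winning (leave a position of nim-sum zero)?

5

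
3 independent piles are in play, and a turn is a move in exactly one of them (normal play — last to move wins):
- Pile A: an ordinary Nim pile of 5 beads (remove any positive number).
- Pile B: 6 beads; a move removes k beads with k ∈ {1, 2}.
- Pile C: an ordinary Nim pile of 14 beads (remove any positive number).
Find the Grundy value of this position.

11

Pile A is a plain Nim pile of size 5, so its Grundy value is 5.
Build the Grundy sequence for pile B with g(k) = mex{g(k−s) : s ∈ {1, 2}, s ≤ k}:
k:     0  1  2  3  4  5  6
g(k):  0  1  2  0  1  2  0
So g(6) = 0.
Pile C is a plain Nim pile of size 14, so its Grundy value is 14.
The value of a disjunctive sum is the nim-sum of the parts.
Combined value = 5 XOR 0 XOR 14 = 11.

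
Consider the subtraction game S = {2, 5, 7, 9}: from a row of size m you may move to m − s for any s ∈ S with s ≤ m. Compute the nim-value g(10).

3

Compute g(0), g(1), … for moves {2, 5, 7, 9}:
k:     0  1  2  3  4  5  6  7  8  9 10
g(k):  0  0  1  1  0  2  1  3  2  2  3
So g(10) = 3.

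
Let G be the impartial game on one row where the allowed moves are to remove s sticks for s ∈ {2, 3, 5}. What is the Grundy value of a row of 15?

Grundy values for subtraction set {2, 3, 5}:
k:     0  1  2  3  4  5  6  7  8  9 10 11 12 13 14 15
g(k):  0  0  1  1  2  2  3  0  0  1  1  2  2  3  0  0
So g(15) = 0.

0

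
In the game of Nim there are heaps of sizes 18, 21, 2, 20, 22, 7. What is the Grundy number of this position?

Compute the nim-sum pairwise:
18 ⊕ 21 = 7
7 ⊕ 2 = 5
5 ⊕ 20 = 17
17 ⊕ 22 = 7
7 ⊕ 7 = 0

0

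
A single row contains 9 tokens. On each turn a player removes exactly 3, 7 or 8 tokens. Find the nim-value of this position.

1

Grundy values for subtraction set {3, 7, 8}:
g(0) = mex{} = 0
g(1) = mex{} = 0
g(2) = mex{} = 0
g(3) = mex{0} = 1
g(4) = mex{0} = 1
g(5) = mex{0} = 1
g(6) = mex{1} = 0
g(7) = mex{0,1} = 2
g(8) = mex{0,1} = 2
g(9) = mex{0} = 1
So g(9) = 1.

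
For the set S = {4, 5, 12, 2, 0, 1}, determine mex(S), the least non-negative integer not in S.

3

The values 0, 1, 2 are all present; 3 is the first non-negative integer missing from the set.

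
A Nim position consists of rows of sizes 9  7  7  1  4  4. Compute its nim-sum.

Compute the nim-sum pairwise:
9 ⊕ 7 = 14
14 ⊕ 7 = 9
9 ⊕ 1 = 8
8 ⊕ 4 = 12
12 ⊕ 4 = 8

8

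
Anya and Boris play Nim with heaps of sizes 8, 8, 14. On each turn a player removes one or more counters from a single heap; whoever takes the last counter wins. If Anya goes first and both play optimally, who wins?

Anya wins

Nim-sum: 8 XOR 8 XOR 14 = 14.
The nim-sum is 14 ≠ 0, so this is an N-position: the player to move can win; Anya has a winning move.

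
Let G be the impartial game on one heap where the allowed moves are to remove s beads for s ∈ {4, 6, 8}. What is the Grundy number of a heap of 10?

2

Compute g(0), g(1), … for moves {4, 6, 8}:
k:     0  1  2  3  4  5  6  7  8  9 10
g(k):  0  0  0  0  1  1  1  1  2  2  2
So g(10) = 2.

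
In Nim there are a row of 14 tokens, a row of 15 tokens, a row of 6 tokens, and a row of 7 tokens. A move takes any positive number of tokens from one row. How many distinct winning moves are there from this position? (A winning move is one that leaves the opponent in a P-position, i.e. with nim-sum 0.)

Write each in binary and XOR column by column:
  1110  (14)
  1111  (15)
  0110  (6)
  0111  (7)
  ----
  0000  (0)
The nim-sum is already 0, so every move leaves a nonzero nim-sum — there are no winning moves.

0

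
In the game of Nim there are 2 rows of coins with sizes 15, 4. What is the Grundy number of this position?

11

Bitwise XOR of the heap sizes:
  1111  (15)
  0100  (4)
  ----
  1011  (11)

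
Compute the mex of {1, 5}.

0 is not in the set, so the mex is 0.

0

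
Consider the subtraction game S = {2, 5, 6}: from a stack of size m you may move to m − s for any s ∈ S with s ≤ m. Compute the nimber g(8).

0

Build the Grundy sequence with g(k) = mex{g(k−s) : s ∈ {2, 5, 6}, s ≤ k}:
k:     0  1  2  3  4  5  6  7  8
g(k):  0  0  1  1  0  2  1  3  0
So g(8) = 0.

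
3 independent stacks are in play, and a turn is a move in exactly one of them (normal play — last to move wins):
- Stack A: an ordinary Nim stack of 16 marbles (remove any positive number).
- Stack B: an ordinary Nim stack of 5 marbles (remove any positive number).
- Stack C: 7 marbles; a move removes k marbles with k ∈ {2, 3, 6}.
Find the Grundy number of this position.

20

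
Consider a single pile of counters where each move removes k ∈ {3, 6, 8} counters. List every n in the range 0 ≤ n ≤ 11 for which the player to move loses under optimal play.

0, 1, 2, 11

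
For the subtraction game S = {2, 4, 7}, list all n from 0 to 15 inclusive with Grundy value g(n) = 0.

Grundy values for subtraction set {2, 4, 7}:
k:     0  1  2  3  4  5  6  7  8  9 10 11 12 13 14 15
g(k):  0  0  1  1  2  2  0  3  1  0  2  1  0  2  1  0
The P-positions (g = 0) in 0..15 are 0, 1, 6, 9, 12, 15.

0, 1, 6, 9, 12, 15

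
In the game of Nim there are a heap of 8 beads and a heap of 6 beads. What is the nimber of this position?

14

Nim-sum: 8 ^ 6 = 14.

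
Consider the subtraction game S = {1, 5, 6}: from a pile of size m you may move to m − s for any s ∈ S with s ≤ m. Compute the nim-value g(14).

1

Compute g(0), g(1), … for moves {1, 5, 6}:
g(0) = mex{} = 0
g(1) = mex{0} = 1
g(2) = mex{1} = 0
g(3) = mex{0} = 1
g(4) = mex{1} = 0
g(5) = mex{0} = 1
g(6) = mex{0,1} = 2
g(7) = mex{0,1,2} = 3
g(8) = mex{0,1,3} = 2
g(9) = mex{0,1,2} = 3
g(10) = mex{0,1,3} = 2
g(11) = mex{1,2} = 0
g(12) = mex{0,2,3} = 1
g(13) = mex{1,2,3} = 0
g(14) = mex{0,2,3} = 1
So g(14) = 1.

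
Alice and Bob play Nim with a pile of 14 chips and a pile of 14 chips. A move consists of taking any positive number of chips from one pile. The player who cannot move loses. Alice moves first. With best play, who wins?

Compute the nim-sum pairwise:
14 XOR 14 = 0
The nim-sum is 0, so this is a P-position: the player to move is in a losing position under optimal play; Alice is about to move from it and so loses — Bob wins.

Bob wins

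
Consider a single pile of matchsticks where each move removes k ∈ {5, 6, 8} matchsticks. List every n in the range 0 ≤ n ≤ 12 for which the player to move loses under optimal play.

Compute g(0), g(1), … for moves {5, 6, 8}:
k:     0  1  2  3  4  5  6  7  8  9 10 11 12
g(k):  0  0  0  0  0  1  1  1  1  1  2  2  2
The P-positions (g = 0) in 0..12 are 0, 1, 2, 3, 4.

0, 1, 2, 3, 4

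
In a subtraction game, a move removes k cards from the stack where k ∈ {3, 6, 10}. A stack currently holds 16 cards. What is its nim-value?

1

Compute g(0), g(1), … for moves {3, 6, 10}:
k:     0  1  2  3  4  5  6  7  8  9 10 11 12 13 14 15 16
g(k):  0  0  0  1  1  1  2  2  2  0  3  3  1  0  0  2  1
So g(16) = 1.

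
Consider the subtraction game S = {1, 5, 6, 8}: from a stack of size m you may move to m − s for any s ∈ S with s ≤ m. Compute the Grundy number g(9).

3

Grundy values for subtraction set {1, 5, 6, 8}:
g(0) = mex{} = 0
g(1) = mex{0} = 1
g(2) = mex{1} = 0
g(3) = mex{0} = 1
g(4) = mex{1} = 0
g(5) = mex{0} = 1
g(6) = mex{0,1} = 2
g(7) = mex{0,1,2} = 3
g(8) = mex{0,1,3} = 2
g(9) = mex{0,1,2} = 3
So g(9) = 3.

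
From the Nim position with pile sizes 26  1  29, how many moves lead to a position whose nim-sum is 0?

Nim-sum: 26 ⊕ 1 ⊕ 29 = 6.
The overall nim-sum is X = 6. A pile of size p has a winning move iff p XOR X < p (reduce it to p XOR X).
  26: 26 XOR 6 = 28 ≥ 26 — no move.
  1: 1 XOR 6 = 7 ≥ 1 — no move.
  29: 29 XOR 6 = 27 < 29 — winning move (to 27).
That gives 1 winning move.

1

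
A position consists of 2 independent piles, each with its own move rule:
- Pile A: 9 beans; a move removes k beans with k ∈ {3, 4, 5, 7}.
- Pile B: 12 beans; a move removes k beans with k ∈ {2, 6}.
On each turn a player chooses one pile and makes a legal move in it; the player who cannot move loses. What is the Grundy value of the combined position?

3

Build the Grundy sequence for pile A with g(k) = mex{g(k−s) : s ∈ {3, 4, 5, 7}, s ≤ k}:
k:     0  1  2  3  4  5  6  7  8  9
g(k):  0  0  0  1  1  1  2  2  2  3
So g(9) = 3.
Grundy values for pile B (subtraction set {2, 6}):
g(0) = mex{} = 0
g(1) = mex{} = 0
g(2) = mex{0} = 1
g(3) = mex{0} = 1
g(4) = mex{1} = 0
g(5) = mex{1} = 0
g(6) = mex{0} = 1
g(7) = mex{0} = 1
g(8) = mex{1} = 0
g(9) = mex{1} = 0
g(10) = mex{0} = 1
g(11) = mex{0} = 1
g(12) = mex{1} = 0
So g(12) = 0.
The value of a disjunctive sum is the nim-sum of the parts.
Combined value = 3 XOR 0 = 3.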